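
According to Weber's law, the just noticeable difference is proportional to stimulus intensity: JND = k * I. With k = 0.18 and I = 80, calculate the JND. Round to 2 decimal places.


JND = k * I
JND = 0.18 * 80
= 14.40


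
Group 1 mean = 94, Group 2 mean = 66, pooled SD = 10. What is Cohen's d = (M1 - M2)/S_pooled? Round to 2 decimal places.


Cohen's d = (M1 - M2) / S_pooled
= (94 - 66) / 10
= 28 / 10
= 2.80


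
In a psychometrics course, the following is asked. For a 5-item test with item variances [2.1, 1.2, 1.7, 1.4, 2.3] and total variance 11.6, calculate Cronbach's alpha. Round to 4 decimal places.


alpha = (k/(k-1)) * (1 - sum(s_i^2)/s_total^2)
sum(item variances) = 8.7
k/(k-1) = 5/4 = 1.25
1 - 8.7/11.6 = 1 - 0.75 = 0.25
alpha = 1.25 * 0.25
= 0.3125


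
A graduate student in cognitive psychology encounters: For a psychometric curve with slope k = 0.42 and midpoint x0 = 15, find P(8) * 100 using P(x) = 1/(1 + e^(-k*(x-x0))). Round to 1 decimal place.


P(x) = 1/(1 + e^(-0.42*(8 - 15)))
Exponent = -0.42 * -7 = 2.94
e^(2.94) = 18.915846
P = 1/(1 + 18.915846) = 0.050211
Percentage = 5.0


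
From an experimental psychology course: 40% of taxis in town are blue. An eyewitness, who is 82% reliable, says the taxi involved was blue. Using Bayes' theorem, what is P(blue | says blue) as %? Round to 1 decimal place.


P(blue | says blue) = P(says blue | blue)*P(blue) / [P(says blue | blue)*P(blue) + P(says blue | not blue)*P(not blue)]
Numerator = 0.82 * 0.4 = 0.328
False identification = 0.18 * 0.6 = 0.108
P = 0.328 / (0.328 + 0.108)
= 0.328 / 0.436
As percentage = 75.2


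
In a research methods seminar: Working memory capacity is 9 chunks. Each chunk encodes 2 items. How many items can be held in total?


Total items = chunks * items_per_chunk
= 9 * 2
= 18


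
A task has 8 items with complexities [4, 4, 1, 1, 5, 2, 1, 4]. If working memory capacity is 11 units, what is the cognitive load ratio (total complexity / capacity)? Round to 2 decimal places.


Total complexity = 4 + 4 + 1 + 1 + 5 + 2 + 1 + 4 = 22
Load = total / capacity = 22 / 11
= 2.00


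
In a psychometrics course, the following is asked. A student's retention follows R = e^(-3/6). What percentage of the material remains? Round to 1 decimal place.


R = e^(-t/S)
-t/S = -3/6 = -0.5
R = e^(-0.5) = 0.606531
Percentage = 0.606531 * 100
= 60.7


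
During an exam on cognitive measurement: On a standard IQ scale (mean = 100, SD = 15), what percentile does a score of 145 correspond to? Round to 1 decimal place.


z = (IQ - mean) / SD
z = (145 - 100) / 15 = 3.0
Percentile = Phi(3.0) * 100
Phi(3.0) = 0.99865
= 99.9


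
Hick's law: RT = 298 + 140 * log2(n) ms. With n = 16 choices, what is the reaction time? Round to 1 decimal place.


RT = 298 + 140 * log2(16)
log2(16) = 4.0
RT = 298 + 140 * 4.0
= 298 + 560.0
= 858.0 ms


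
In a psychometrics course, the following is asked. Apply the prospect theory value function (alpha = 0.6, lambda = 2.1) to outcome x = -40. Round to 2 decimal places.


Since x = -40 < 0, use v(x) = -lambda*(-x)^alpha
(-x) = 40
40^0.6 = 9.1461
v(-40) = -2.1 * 9.1461
= -19.21


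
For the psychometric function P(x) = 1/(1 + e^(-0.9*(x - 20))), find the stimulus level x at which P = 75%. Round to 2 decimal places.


At P = 0.75: 0.75 = 1/(1 + e^(-k*(x-x0)))
Solving: e^(-k*(x-x0)) = 1/3
x = x0 + ln(3)/k
ln(3) = 1.0986
x = 20 + 1.0986/0.9
= 20 + 1.2207
= 21.22


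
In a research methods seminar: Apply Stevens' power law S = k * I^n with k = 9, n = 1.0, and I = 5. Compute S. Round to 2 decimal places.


S = 9 * 5^1.0
5^1.0 = 5.0
S = 9 * 5.0
= 45.00


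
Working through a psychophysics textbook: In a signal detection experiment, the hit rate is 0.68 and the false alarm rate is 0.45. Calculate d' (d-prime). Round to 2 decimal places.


d' = z(HR) - z(FAR)
z(0.68) = 0.4677
z(0.45) = -0.1257
d' = 0.4677 - -0.1257
= 0.59


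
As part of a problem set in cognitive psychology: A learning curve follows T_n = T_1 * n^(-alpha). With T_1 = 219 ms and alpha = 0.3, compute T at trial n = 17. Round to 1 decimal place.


T_n = 219 * 17^(-0.3)
17^(-0.3) = 0.42743
T_n = 219 * 0.42743
= 93.6 ms


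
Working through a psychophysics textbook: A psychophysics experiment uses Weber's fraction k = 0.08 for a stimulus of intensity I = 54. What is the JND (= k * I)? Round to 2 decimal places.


JND = k * I
JND = 0.08 * 54
= 4.32


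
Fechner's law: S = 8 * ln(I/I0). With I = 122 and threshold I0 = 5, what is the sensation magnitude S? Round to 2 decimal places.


S = 8 * ln(122/5)
I/I0 = 24.4
ln(24.4) = 3.1946
S = 8 * 3.1946
= 25.56


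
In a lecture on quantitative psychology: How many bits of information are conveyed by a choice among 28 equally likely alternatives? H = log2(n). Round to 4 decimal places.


H = log2(n)
H = log2(28)
= 4.8074


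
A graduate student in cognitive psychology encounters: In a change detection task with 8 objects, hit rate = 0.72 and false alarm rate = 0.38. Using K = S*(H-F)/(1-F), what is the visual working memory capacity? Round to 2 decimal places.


K = S * (H - F) / (1 - F)
H - F = 0.34
1 - F = 0.62
K = 8 * 0.34 / 0.62
= 4.39


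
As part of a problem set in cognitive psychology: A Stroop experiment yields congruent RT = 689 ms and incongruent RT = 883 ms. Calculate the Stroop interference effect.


Stroop effect = RT(incongruent) - RT(congruent)
= 883 - 689
= 194 ms


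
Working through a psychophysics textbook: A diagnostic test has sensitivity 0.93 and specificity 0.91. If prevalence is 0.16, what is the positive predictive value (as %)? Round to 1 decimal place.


PPV = (sens * prev) / (sens * prev + (1-spec) * (1-prev))
Numerator = 0.93 * 0.16 = 0.1488
P(positive and no disease) = (1 - spec) * (1 - prev) = (1 - 0.91) * (1 - 0.16) = 0.0756
Denominator = 0.1488 + 0.0756 = 0.2244
PPV = 0.1488 / 0.2244 = 0.663102
As percentage = 66.3


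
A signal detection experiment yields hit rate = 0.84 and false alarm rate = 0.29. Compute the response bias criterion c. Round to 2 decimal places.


c = -0.5 * (z(HR) + z(FAR))
z(0.84) = 0.9945
z(0.29) = -0.5534
c = -0.5 * (0.9945 + -0.5534)
= -0.5 * 0.4411
= -0.22


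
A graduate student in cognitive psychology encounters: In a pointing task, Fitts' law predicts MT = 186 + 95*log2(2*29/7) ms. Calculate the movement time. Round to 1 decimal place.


MT = 186 + 95 * log2(2*29/7)
2D/W = 8.285714
log2(8.285714) = 3.0506
MT = 186 + 95 * 3.0506
= 475.8 ms


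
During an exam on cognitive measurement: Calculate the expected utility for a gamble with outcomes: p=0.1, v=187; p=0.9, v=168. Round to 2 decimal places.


EU = sum(p_i * v_i)
0.1 * 187 = 18.7
0.9 * 168 = 151.2
EU = 18.7 + 151.2
= 169.90


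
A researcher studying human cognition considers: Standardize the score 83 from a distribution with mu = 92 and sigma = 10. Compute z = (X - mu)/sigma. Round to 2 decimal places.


z = (X - mu) / sigma
= (83 - 92) / 10
= -9 / 10
= -0.90


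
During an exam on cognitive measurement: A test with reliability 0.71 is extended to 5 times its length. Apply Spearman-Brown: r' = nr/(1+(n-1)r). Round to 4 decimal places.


r_new = n*r / (1 + (n-1)*r)
Numerator = 5 * 0.71 = 3.55
Denominator = 1 + 4 * 0.71 = 3.84
r_new = 3.55 / 3.84
= 0.9245


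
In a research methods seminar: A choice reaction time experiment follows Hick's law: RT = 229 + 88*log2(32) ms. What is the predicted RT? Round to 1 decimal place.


RT = 229 + 88 * log2(32)
log2(32) = 5.0
RT = 229 + 88 * 5.0
= 229 + 440.0
= 669.0 ms


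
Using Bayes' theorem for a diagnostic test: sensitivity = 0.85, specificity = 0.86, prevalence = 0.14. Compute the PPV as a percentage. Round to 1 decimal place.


PPV = (sens * prev) / (sens * prev + (1-spec) * (1-prev))
Numerator = 0.85 * 0.14 = 0.119
P(positive and no disease) = (1 - spec) * (1 - prev) = (1 - 0.86) * (1 - 0.14) = 0.1204
Denominator = 0.119 + 0.1204 = 0.2394
PPV = 0.119 / 0.2394 = 0.497076
As percentage = 49.7


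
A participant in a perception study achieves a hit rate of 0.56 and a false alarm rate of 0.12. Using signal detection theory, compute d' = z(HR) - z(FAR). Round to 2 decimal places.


d' = z(HR) - z(FAR)
z(0.56) = 0.151
z(0.12) = -1.175
d' = 0.151 - -1.175
= 1.33


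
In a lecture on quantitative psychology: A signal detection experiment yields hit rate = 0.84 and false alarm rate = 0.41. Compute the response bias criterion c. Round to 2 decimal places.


c = -0.5 * (z(HR) + z(FAR))
z(0.84) = 0.9945
z(0.41) = -0.2275
c = -0.5 * (0.9945 + -0.2275)
= -0.5 * 0.767
= -0.38


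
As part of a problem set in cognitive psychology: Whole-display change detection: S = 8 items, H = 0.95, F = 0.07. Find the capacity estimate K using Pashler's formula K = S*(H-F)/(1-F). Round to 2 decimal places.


K = S * (H - F) / (1 - F)
H - F = 0.88
1 - F = 0.93
K = 8 * 0.88 / 0.93
= 7.57


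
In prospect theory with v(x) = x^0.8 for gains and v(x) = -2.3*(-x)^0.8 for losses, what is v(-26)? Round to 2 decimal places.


Since x = -26 < 0, use v(x) = -lambda*(-x)^alpha
(-x) = 26
26^0.8 = 13.5512
v(-26) = -2.3 * 13.5512
= -31.17


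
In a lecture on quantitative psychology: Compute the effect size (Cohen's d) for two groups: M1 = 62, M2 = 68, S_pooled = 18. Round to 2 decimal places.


Cohen's d = (M1 - M2) / S_pooled
= (62 - 68) / 18
= -6 / 18
= -0.33


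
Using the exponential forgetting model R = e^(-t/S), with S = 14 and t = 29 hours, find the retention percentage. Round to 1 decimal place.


R = e^(-t/S)
-t/S = -29/14 = -2.071429
R = e^(-2.071429) = 0.126006
Percentage = 0.126006 * 100
= 12.6


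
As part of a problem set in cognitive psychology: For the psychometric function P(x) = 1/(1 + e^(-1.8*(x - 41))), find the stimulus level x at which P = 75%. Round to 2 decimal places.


At P = 0.75: 0.75 = 1/(1 + e^(-k*(x-x0)))
Solving: e^(-k*(x-x0)) = 1/3
x = x0 + ln(3)/k
ln(3) = 1.0986
x = 41 + 1.0986/1.8
= 41 + 0.6103
= 41.61


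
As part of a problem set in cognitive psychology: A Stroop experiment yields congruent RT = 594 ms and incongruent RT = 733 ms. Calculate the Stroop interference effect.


Stroop effect = RT(incongruent) - RT(congruent)
= 733 - 594
= 139 ms


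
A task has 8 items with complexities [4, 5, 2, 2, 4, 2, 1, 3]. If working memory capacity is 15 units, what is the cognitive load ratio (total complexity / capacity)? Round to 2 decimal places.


Total complexity = 4 + 5 + 2 + 2 + 4 + 2 + 1 + 3 = 23
Load = total / capacity = 23 / 15
= 1.53


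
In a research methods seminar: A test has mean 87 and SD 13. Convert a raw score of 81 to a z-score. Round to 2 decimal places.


z = (X - mu) / sigma
= (81 - 87) / 13
= -6 / 13
= -0.46


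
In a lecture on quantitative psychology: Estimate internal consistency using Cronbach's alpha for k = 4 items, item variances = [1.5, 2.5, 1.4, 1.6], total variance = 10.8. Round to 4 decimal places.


alpha = (k/(k-1)) * (1 - sum(s_i^2)/s_total^2)
sum(item variances) = 7.0
k/(k-1) = 4/3 = 1.333333
1 - 7.0/10.8 = 1 - 0.648148 = 0.351852
alpha = 1.333333 * 0.351852
= 0.4691


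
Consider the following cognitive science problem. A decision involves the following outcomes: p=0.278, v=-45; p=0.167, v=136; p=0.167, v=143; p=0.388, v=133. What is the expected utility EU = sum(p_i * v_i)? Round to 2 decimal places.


EU = sum(p_i * v_i)
0.278 * -45 = -12.51
0.167 * 136 = 22.712
0.167 * 143 = 23.881
0.388 * 133 = 51.604
EU = -12.51 + 22.712 + 23.881 + 51.604
= 85.69


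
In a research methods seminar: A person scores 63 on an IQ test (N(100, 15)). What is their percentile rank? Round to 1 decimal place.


z = (IQ - mean) / SD
z = (63 - 100) / 15 = -2.4667
Percentile = Phi(-2.4667) * 100
Phi(-2.4667) = 0.006818
= 0.7


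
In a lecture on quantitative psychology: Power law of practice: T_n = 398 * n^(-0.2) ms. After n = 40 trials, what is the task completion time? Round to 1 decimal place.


T_n = 398 * 40^(-0.2)
40^(-0.2) = 0.478176
T_n = 398 * 0.478176
= 190.3 ms


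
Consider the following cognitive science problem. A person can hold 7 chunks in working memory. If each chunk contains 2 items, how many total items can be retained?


Total items = chunks * items_per_chunk
= 7 * 2
= 14


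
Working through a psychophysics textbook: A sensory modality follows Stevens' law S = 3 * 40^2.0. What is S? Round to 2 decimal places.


S = 3 * 40^2.0
40^2.0 = 1600.0
S = 3 * 1600.0
= 4800.00


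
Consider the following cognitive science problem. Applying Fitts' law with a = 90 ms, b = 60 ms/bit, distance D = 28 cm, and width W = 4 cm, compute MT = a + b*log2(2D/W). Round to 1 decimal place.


MT = 90 + 60 * log2(2*28/4)
2D/W = 14.0
log2(14.0) = 3.8074
MT = 90 + 60 * 3.8074
= 318.4 ms


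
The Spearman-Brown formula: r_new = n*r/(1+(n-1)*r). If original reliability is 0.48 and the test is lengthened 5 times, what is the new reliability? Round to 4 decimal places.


r_new = n*r / (1 + (n-1)*r)
Numerator = 5 * 0.48 = 2.4
Denominator = 1 + 4 * 0.48 = 2.92
r_new = 2.4 / 2.92
= 0.8219


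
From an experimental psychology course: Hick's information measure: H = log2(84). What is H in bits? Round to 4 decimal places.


H = log2(n)
H = log2(84)
= 6.3923


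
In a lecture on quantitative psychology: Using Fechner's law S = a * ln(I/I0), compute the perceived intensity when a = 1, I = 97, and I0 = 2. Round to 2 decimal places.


S = 1 * ln(97/2)
I/I0 = 48.5
ln(48.5) = 3.8816
S = 1 * 3.8816
= 3.88


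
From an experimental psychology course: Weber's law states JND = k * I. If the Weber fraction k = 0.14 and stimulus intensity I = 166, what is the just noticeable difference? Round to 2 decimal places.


JND = k * I
JND = 0.14 * 166
= 23.24


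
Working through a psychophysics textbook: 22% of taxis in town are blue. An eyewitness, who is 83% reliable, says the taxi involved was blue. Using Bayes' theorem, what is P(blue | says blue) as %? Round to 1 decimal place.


P(blue | says blue) = P(says blue | blue)*P(blue) / [P(says blue | blue)*P(blue) + P(says blue | not blue)*P(not blue)]
Numerator = 0.83 * 0.22 = 0.1826
False identification = 0.17 * 0.78 = 0.1326
P = 0.1826 / (0.1826 + 0.1326)
= 0.1826 / 0.3152
As percentage = 57.9


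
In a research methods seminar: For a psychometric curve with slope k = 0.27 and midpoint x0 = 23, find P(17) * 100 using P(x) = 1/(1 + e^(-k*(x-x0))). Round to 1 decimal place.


P(x) = 1/(1 + e^(-0.27*(17 - 23)))
Exponent = -0.27 * -6 = 1.62
e^(1.62) = 5.05309
P = 1/(1 + 5.05309) = 0.165205
Percentage = 16.5


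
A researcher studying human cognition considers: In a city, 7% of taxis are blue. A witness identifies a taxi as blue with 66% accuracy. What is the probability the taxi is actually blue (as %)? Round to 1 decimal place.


P(blue | says blue) = P(says blue | blue)*P(blue) / [P(says blue | blue)*P(blue) + P(says blue | not blue)*P(not blue)]
Numerator = 0.66 * 0.07 = 0.0462
False identification = 0.34 * 0.93 = 0.3162
P = 0.0462 / (0.0462 + 0.3162)
= 0.0462 / 0.3624
As percentage = 12.7


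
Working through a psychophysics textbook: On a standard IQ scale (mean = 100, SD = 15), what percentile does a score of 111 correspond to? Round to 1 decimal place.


z = (IQ - mean) / SD
z = (111 - 100) / 15 = 0.7333
Percentile = Phi(0.7333) * 100
Phi(0.7333) = 0.768312
= 76.8


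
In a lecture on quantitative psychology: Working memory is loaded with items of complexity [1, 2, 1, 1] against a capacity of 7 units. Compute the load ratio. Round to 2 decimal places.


Total complexity = 1 + 2 + 1 + 1 = 5
Load = total / capacity = 5 / 7
= 0.71


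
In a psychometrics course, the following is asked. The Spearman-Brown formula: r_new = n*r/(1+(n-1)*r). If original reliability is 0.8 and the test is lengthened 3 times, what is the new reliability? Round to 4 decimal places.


r_new = n*r / (1 + (n-1)*r)
Numerator = 3 * 0.8 = 2.4
Denominator = 1 + 2 * 0.8 = 2.6
r_new = 2.4 / 2.6
= 0.9231


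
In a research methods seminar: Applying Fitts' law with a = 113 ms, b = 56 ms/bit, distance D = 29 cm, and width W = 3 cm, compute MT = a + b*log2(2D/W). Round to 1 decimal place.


MT = 113 + 56 * log2(2*29/3)
2D/W = 19.333333
log2(19.333333) = 4.273
MT = 113 + 56 * 4.273
= 352.3 ms


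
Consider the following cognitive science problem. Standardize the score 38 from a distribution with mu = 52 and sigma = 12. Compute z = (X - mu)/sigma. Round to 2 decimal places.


z = (X - mu) / sigma
= (38 - 52) / 12
= -14 / 12
= -1.17


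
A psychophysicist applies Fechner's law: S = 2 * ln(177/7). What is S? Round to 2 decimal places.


S = 2 * ln(177/7)
I/I0 = 25.285714
ln(25.285714) = 3.2302
S = 2 * 3.2302
= 6.46


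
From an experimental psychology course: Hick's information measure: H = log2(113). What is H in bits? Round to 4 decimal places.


H = log2(n)
H = log2(113)
= 6.8202


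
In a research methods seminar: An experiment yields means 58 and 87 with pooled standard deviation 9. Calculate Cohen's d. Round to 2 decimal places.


Cohen's d = (M1 - M2) / S_pooled
= (58 - 87) / 9
= -29 / 9
= -3.22


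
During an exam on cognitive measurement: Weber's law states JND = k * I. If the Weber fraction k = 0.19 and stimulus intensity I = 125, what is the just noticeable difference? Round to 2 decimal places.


JND = k * I
JND = 0.19 * 125
= 23.75


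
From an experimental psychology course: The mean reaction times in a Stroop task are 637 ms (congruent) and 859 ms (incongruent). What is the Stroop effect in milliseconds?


Stroop effect = RT(incongruent) - RT(congruent)
= 859 - 637
= 222 ms


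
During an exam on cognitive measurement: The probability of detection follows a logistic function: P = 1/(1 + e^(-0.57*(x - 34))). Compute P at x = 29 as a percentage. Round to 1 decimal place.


P(x) = 1/(1 + e^(-0.57*(29 - 34)))
Exponent = -0.57 * -5 = 2.85
e^(2.85) = 17.287782
P = 1/(1 + 17.287782) = 0.054681
Percentage = 5.5


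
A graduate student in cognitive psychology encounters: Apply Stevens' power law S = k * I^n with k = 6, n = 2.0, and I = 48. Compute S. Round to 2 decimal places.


S = 6 * 48^2.0
48^2.0 = 2304.0
S = 6 * 2304.0
= 13824.00


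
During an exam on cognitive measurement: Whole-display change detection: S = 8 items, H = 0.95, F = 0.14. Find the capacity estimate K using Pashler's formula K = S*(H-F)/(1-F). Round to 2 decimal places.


K = S * (H - F) / (1 - F)
H - F = 0.81
1 - F = 0.86
K = 8 * 0.81 / 0.86
= 7.53


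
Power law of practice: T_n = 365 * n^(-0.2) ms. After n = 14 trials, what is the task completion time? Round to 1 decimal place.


T_n = 365 * 14^(-0.2)
14^(-0.2) = 0.589895
T_n = 365 * 0.589895
= 215.3 ms


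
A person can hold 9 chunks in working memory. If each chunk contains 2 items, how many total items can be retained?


Total items = chunks * items_per_chunk
= 9 * 2
= 18


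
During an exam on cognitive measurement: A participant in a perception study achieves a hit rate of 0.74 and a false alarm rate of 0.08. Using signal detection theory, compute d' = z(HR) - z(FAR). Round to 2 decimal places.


d' = z(HR) - z(FAR)
z(0.74) = 0.6433
z(0.08) = -1.4051
d' = 0.6433 - -1.4051
= 2.05


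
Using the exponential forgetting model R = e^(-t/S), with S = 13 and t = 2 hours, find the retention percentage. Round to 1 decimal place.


R = e^(-t/S)
-t/S = -2/13 = -0.153846
R = e^(-0.153846) = 0.857404
Percentage = 0.857404 * 100
= 85.7


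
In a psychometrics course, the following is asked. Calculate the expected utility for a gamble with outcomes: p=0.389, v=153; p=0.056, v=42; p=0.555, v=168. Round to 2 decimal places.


EU = sum(p_i * v_i)
0.389 * 153 = 59.517
0.056 * 42 = 2.352
0.555 * 168 = 93.24
EU = 59.517 + 2.352 + 93.24
= 155.11


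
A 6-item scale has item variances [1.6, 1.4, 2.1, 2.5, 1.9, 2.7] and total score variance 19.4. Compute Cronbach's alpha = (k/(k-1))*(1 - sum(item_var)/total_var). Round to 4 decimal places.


alpha = (k/(k-1)) * (1 - sum(s_i^2)/s_total^2)
sum(item variances) = 12.2
k/(k-1) = 6/5 = 1.2
1 - 12.2/19.4 = 1 - 0.628866 = 0.371134
alpha = 1.2 * 0.371134
= 0.4454


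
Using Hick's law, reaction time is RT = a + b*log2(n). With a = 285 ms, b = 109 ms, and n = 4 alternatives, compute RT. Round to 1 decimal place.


RT = 285 + 109 * log2(4)
log2(4) = 2.0
RT = 285 + 109 * 2.0
= 285 + 218.0
= 503.0 ms


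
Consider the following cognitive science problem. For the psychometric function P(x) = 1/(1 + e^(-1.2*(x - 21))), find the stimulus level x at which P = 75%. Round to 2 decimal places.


At P = 0.75: 0.75 = 1/(1 + e^(-k*(x-x0)))
Solving: e^(-k*(x-x0)) = 1/3
x = x0 + ln(3)/k
ln(3) = 1.0986
x = 21 + 1.0986/1.2
= 21 + 0.9155
= 21.92


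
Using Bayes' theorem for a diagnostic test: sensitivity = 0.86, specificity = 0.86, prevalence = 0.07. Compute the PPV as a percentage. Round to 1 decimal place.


PPV = (sens * prev) / (sens * prev + (1-spec) * (1-prev))
Numerator = 0.86 * 0.07 = 0.0602
P(positive and no disease) = (1 - spec) * (1 - prev) = (1 - 0.86) * (1 - 0.07) = 0.1302
Denominator = 0.0602 + 0.1302 = 0.1904
PPV = 0.0602 / 0.1904 = 0.316176
As percentage = 31.6


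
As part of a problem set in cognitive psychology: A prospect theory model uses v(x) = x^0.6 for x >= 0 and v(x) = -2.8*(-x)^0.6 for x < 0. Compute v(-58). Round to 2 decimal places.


Since x = -58 < 0, use v(x) = -lambda*(-x)^alpha
(-x) = 58
58^0.6 = 11.4303
v(-58) = -2.8 * 11.4303
= -32.00


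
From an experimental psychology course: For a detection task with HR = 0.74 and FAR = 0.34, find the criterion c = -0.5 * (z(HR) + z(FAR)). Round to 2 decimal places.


c = -0.5 * (z(HR) + z(FAR))
z(0.74) = 0.6433
z(0.34) = -0.4125
c = -0.5 * (0.6433 + -0.4125)
= -0.5 * 0.2308
= -0.12


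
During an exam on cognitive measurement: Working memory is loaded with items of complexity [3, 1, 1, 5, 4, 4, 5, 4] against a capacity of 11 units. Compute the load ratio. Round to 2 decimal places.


Total complexity = 3 + 1 + 1 + 5 + 4 + 4 + 5 + 4 = 27
Load = total / capacity = 27 / 11
= 2.45


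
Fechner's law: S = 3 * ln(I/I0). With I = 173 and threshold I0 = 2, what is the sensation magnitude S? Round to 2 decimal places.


S = 3 * ln(173/2)
I/I0 = 86.5
ln(86.5) = 4.4601
S = 3 * 4.4601
= 13.38


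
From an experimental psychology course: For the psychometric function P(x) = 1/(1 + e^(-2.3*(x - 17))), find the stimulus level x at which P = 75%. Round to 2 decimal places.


At P = 0.75: 0.75 = 1/(1 + e^(-k*(x-x0)))
Solving: e^(-k*(x-x0)) = 1/3
x = x0 + ln(3)/k
ln(3) = 1.0986
x = 17 + 1.0986/2.3
= 17 + 0.4777
= 17.48


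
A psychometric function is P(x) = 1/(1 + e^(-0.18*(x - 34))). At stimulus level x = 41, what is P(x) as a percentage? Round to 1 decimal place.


P(x) = 1/(1 + e^(-0.18*(41 - 34)))
Exponent = -0.18 * 7 = -1.26
e^(-1.26) = 0.283654
P = 1/(1 + 0.283654) = 0.779026
Percentage = 77.9


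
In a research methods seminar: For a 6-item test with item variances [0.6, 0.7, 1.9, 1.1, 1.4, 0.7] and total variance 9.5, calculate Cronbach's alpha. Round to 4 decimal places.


alpha = (k/(k-1)) * (1 - sum(s_i^2)/s_total^2)
sum(item variances) = 6.4
k/(k-1) = 6/5 = 1.2
1 - 6.4/9.5 = 1 - 0.673684 = 0.326316
alpha = 1.2 * 0.326316
= 0.3916


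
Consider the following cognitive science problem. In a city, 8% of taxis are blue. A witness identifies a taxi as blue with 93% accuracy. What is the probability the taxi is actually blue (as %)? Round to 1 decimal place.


P(blue | says blue) = P(says blue | blue)*P(blue) / [P(says blue | blue)*P(blue) + P(says blue | not blue)*P(not blue)]
Numerator = 0.93 * 0.08 = 0.0744
False identification = 0.07 * 0.92 = 0.0644
P = 0.0744 / (0.0744 + 0.0644)
= 0.0744 / 0.1388
As percentage = 53.6


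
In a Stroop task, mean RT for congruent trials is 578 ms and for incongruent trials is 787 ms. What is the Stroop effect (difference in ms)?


Stroop effect = RT(incongruent) - RT(congruent)
= 787 - 578
= 209 ms


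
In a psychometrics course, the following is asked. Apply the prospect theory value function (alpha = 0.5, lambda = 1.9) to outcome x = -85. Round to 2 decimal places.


Since x = -85 < 0, use v(x) = -lambda*(-x)^alpha
(-x) = 85
85^0.5 = 9.2195
v(-85) = -1.9 * 9.2195
= -17.52


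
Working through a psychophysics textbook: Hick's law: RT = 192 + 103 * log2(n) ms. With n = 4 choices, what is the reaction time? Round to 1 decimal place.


RT = 192 + 103 * log2(4)
log2(4) = 2.0
RT = 192 + 103 * 2.0
= 192 + 206.0
= 398.0 ms


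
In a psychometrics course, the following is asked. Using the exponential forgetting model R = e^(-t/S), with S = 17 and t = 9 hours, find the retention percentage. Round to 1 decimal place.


R = e^(-t/S)
-t/S = -9/17 = -0.529412
R = e^(-0.529412) = 0.588951
Percentage = 0.588951 * 100
= 58.9


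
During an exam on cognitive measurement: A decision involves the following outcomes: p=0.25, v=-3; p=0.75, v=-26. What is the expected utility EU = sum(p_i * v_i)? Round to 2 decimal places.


EU = sum(p_i * v_i)
0.25 * -3 = -0.75
0.75 * -26 = -19.5
EU = -0.75 + -19.5
= -20.25


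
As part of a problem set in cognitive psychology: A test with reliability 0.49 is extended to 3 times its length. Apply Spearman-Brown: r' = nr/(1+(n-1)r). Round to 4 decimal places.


r_new = n*r / (1 + (n-1)*r)
Numerator = 3 * 0.49 = 1.47
Denominator = 1 + 2 * 0.49 = 1.98
r_new = 1.47 / 1.98
= 0.7424


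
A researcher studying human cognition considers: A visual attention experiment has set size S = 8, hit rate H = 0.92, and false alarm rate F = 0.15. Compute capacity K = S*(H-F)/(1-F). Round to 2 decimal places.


K = S * (H - F) / (1 - F)
H - F = 0.77
1 - F = 0.85
K = 8 * 0.77 / 0.85
= 7.25


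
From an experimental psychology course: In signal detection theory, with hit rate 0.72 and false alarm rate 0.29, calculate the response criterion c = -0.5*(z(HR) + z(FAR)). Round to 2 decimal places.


c = -0.5 * (z(HR) + z(FAR))
z(0.72) = 0.5828
z(0.29) = -0.5534
c = -0.5 * (0.5828 + -0.5534)
= -0.5 * 0.0294
= -0.01


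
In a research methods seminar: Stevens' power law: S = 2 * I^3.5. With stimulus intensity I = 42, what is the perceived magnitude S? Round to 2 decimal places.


S = 2 * 42^3.5
42^3.5 = 480145.1169
S = 2 * 480145.1169
= 960290.23


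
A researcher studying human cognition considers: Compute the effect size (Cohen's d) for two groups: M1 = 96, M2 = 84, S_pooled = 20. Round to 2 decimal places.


Cohen's d = (M1 - M2) / S_pooled
= (96 - 84) / 20
= 12 / 20
= 0.60


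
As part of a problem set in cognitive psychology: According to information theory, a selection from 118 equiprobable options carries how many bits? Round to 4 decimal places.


H = log2(n)
H = log2(118)
= 6.8826


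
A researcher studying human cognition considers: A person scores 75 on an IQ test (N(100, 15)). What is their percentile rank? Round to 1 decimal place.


z = (IQ - mean) / SD
z = (75 - 100) / 15 = -1.6667
Percentile = Phi(-1.6667) * 100
Phi(-1.6667) = 0.047787
= 4.8


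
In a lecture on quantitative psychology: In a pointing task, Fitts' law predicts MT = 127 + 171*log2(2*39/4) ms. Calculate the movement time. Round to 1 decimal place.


MT = 127 + 171 * log2(2*39/4)
2D/W = 19.5
log2(19.5) = 4.2854
MT = 127 + 171 * 4.2854
= 859.8 ms


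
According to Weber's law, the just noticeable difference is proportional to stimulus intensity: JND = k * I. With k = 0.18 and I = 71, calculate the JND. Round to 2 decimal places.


JND = k * I
JND = 0.18 * 71
= 12.78


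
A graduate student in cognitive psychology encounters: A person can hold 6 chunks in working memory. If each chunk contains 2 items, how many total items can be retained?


Total items = chunks * items_per_chunk
= 6 * 2
= 12


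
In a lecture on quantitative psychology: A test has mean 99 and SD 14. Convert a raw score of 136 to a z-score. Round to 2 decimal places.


z = (X - mu) / sigma
= (136 - 99) / 14
= 37 / 14
= 2.64


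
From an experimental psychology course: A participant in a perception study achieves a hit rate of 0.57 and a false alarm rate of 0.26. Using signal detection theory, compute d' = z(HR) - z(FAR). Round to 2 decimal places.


d' = z(HR) - z(FAR)
z(0.57) = 0.1764
z(0.26) = -0.6433
d' = 0.1764 - -0.6433
= 0.82


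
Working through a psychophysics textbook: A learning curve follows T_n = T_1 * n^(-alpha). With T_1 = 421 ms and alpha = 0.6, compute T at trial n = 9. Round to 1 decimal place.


T_n = 421 * 9^(-0.6)
9^(-0.6) = 0.267581
T_n = 421 * 0.267581
= 112.7 ms


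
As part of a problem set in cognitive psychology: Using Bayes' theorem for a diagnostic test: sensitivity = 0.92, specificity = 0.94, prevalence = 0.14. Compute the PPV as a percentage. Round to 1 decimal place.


PPV = (sens * prev) / (sens * prev + (1-spec) * (1-prev))
Numerator = 0.92 * 0.14 = 0.1288
P(positive and no disease) = (1 - spec) * (1 - prev) = (1 - 0.94) * (1 - 0.14) = 0.0516
Denominator = 0.1288 + 0.0516 = 0.1804
PPV = 0.1288 / 0.1804 = 0.713969
As percentage = 71.4


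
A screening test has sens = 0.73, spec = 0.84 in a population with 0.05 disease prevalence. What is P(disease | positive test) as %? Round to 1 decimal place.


PPV = (sens * prev) / (sens * prev + (1-spec) * (1-prev))
Numerator = 0.73 * 0.05 = 0.0365
P(positive and no disease) = (1 - spec) * (1 - prev) = (1 - 0.84) * (1 - 0.05) = 0.152
Denominator = 0.0365 + 0.152 = 0.1885
PPV = 0.0365 / 0.1885 = 0.193634
As percentage = 19.4


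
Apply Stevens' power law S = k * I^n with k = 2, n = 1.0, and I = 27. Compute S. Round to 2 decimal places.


S = 2 * 27^1.0
27^1.0 = 27.0
S = 2 * 27.0
= 54.00


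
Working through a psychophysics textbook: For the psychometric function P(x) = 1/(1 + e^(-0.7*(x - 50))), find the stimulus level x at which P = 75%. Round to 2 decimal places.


At P = 0.75: 0.75 = 1/(1 + e^(-k*(x-x0)))
Solving: e^(-k*(x-x0)) = 1/3
x = x0 + ln(3)/k
ln(3) = 1.0986
x = 50 + 1.0986/0.7
= 50 + 1.5694
= 51.57


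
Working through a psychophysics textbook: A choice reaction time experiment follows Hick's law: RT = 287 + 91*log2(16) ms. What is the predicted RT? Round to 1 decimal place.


RT = 287 + 91 * log2(16)
log2(16) = 4.0
RT = 287 + 91 * 4.0
= 287 + 364.0
= 651.0 ms


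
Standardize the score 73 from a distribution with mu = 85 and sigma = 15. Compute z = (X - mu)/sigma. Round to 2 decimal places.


z = (X - mu) / sigma
= (73 - 85) / 15
= -12 / 15
= -0.80


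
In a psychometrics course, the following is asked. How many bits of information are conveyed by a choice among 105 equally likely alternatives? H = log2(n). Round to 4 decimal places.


H = log2(n)
H = log2(105)
= 6.7142


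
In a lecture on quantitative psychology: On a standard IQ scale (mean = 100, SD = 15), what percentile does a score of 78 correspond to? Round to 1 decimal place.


z = (IQ - mean) / SD
z = (78 - 100) / 15 = -1.4667
Percentile = Phi(-1.4667) * 100
Phi(-1.4667) = 0.071229
= 7.1


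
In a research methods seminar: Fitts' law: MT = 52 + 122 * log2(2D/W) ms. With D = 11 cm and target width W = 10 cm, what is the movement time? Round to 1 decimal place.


MT = 52 + 122 * log2(2*11/10)
2D/W = 2.2
log2(2.2) = 1.1375
MT = 52 + 122 * 1.1375
= 190.8 ms


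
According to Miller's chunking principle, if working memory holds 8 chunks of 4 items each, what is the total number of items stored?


Total items = chunks * items_per_chunk
= 8 * 4
= 32


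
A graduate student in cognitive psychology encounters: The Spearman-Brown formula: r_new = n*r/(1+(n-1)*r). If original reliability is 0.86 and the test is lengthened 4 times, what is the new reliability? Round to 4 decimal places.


r_new = n*r / (1 + (n-1)*r)
Numerator = 4 * 0.86 = 3.44
Denominator = 1 + 3 * 0.86 = 3.58
r_new = 3.44 / 3.58
= 0.9609


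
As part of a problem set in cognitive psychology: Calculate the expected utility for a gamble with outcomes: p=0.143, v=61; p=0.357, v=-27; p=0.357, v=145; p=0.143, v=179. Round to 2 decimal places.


EU = sum(p_i * v_i)
0.143 * 61 = 8.723
0.357 * -27 = -9.639
0.357 * 145 = 51.765
0.143 * 179 = 25.597
EU = 8.723 + -9.639 + 51.765 + 25.597
= 76.45


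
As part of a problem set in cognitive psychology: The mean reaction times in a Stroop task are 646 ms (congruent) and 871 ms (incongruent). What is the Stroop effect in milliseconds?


Stroop effect = RT(incongruent) - RT(congruent)
= 871 - 646
= 225 ms


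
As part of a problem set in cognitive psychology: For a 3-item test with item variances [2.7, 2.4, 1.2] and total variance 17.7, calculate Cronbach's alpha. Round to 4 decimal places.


alpha = (k/(k-1)) * (1 - sum(s_i^2)/s_total^2)
sum(item variances) = 6.3
k/(k-1) = 3/2 = 1.5
1 - 6.3/17.7 = 1 - 0.355932 = 0.644068
alpha = 1.5 * 0.644068
= 0.9661


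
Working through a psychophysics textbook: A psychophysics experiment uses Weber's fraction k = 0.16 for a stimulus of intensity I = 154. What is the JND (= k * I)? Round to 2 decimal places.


JND = k * I
JND = 0.16 * 154
= 24.64


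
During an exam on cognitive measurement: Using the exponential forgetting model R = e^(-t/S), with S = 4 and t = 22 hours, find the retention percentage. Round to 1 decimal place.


R = e^(-t/S)
-t/S = -22/4 = -5.5
R = e^(-5.5) = 0.004087
Percentage = 0.004087 * 100
= 0.4


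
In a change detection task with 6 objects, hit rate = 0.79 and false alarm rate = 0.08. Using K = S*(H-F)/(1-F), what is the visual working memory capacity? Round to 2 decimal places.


K = S * (H - F) / (1 - F)
H - F = 0.71
1 - F = 0.92
K = 6 * 0.71 / 0.92
= 4.63


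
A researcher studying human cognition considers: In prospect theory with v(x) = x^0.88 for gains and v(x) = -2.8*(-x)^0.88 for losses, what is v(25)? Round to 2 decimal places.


Since x = 25 >= 0, use v(x) = x^0.88
25^0.88 = 16.9898
v(25) = 16.99


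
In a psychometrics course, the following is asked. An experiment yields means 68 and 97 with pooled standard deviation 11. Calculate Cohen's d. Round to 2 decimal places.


Cohen's d = (M1 - M2) / S_pooled
= (68 - 97) / 11
= -29 / 11
= -2.64


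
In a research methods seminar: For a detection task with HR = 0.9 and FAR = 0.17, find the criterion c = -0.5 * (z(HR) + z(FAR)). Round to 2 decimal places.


c = -0.5 * (z(HR) + z(FAR))
z(0.9) = 1.2816
z(0.17) = -0.9542
c = -0.5 * (1.2816 + -0.9542)
= -0.5 * 0.3274
= -0.16


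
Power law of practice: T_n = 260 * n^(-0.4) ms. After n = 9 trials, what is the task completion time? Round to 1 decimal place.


T_n = 260 * 9^(-0.4)
9^(-0.4) = 0.415244
T_n = 260 * 0.415244
= 108.0 ms


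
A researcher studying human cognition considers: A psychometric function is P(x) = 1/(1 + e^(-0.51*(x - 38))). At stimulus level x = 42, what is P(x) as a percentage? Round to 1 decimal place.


P(x) = 1/(1 + e^(-0.51*(42 - 38)))
Exponent = -0.51 * 4 = -2.04
e^(-2.04) = 0.130029
P = 1/(1 + 0.130029) = 0.884933
Percentage = 88.5


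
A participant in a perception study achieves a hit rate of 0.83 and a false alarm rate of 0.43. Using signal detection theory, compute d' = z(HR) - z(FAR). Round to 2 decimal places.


d' = z(HR) - z(FAR)
z(0.83) = 0.9542
z(0.43) = -0.1764
d' = 0.9542 - -0.1764
= 1.13


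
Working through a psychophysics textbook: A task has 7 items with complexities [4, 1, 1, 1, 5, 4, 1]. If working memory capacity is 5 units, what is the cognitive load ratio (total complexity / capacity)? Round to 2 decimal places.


Total complexity = 4 + 1 + 1 + 1 + 5 + 4 + 1 = 17
Load = total / capacity = 17 / 5
= 3.40


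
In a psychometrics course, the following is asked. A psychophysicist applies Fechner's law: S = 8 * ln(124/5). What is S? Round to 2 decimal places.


S = 8 * ln(124/5)
I/I0 = 24.8
ln(24.8) = 3.2108
S = 8 * 3.2108
= 25.69


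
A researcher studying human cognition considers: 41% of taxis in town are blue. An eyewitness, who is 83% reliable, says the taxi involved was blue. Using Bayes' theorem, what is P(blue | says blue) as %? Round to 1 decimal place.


P(blue | says blue) = P(says blue | blue)*P(blue) / [P(says blue | blue)*P(blue) + P(says blue | not blue)*P(not blue)]
Numerator = 0.83 * 0.41 = 0.3403
False identification = 0.17 * 0.59 = 0.1003
P = 0.3403 / (0.3403 + 0.1003)
= 0.3403 / 0.4406
As percentage = 77.2


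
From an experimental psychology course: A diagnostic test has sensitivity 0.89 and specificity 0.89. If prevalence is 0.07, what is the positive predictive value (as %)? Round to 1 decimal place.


PPV = (sens * prev) / (sens * prev + (1-spec) * (1-prev))
Numerator = 0.89 * 0.07 = 0.0623
P(positive and no disease) = (1 - spec) * (1 - prev) = (1 - 0.89) * (1 - 0.07) = 0.1023
Denominator = 0.0623 + 0.1023 = 0.1646
PPV = 0.0623 / 0.1646 = 0.378493
As percentage = 37.8


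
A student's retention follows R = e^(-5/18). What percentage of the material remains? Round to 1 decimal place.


R = e^(-t/S)
-t/S = -5/18 = -0.277778
R = e^(-0.277778) = 0.757465
Percentage = 0.757465 * 100
= 75.7


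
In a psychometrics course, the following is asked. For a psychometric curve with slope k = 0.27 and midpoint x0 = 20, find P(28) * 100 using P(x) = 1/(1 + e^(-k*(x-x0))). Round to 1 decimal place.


P(x) = 1/(1 + e^(-0.27*(28 - 20)))
Exponent = -0.27 * 8 = -2.16
e^(-2.16) = 0.115325
P = 1/(1 + 0.115325) = 0.8966
Percentage = 89.7


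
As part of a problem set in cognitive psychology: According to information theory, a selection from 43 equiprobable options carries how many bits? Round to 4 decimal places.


H = log2(n)
H = log2(43)
= 5.4263


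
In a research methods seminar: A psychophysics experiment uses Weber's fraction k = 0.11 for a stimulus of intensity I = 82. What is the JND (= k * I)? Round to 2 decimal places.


JND = k * I
JND = 0.11 * 82
= 9.02


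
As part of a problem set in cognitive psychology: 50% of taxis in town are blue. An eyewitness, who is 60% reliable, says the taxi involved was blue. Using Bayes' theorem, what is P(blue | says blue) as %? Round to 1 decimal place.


P(blue | says blue) = P(says blue | blue)*P(blue) / [P(says blue | blue)*P(blue) + P(says blue | not blue)*P(not blue)]
Numerator = 0.6 * 0.5 = 0.3
False identification = 0.4 * 0.5 = 0.2
P = 0.3 / (0.3 + 0.2)
= 0.3 / 0.5
As percentage = 60.0


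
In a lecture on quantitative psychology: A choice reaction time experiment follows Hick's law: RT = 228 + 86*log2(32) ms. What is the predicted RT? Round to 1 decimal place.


RT = 228 + 86 * log2(32)
log2(32) = 5.0
RT = 228 + 86 * 5.0
= 228 + 430.0
= 658.0 ms


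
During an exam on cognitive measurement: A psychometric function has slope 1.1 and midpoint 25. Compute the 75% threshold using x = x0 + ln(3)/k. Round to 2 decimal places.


At P = 0.75: 0.75 = 1/(1 + e^(-k*(x-x0)))
Solving: e^(-k*(x-x0)) = 1/3
x = x0 + ln(3)/k
ln(3) = 1.0986
x = 25 + 1.0986/1.1
= 25 + 0.9987
= 26.00


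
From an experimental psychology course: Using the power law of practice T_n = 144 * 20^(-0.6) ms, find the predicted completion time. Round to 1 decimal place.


T_n = 144 * 20^(-0.6)
20^(-0.6) = 0.165723
T_n = 144 * 0.165723
= 23.9 ms


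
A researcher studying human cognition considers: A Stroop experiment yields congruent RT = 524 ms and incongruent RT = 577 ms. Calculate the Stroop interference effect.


Stroop effect = RT(incongruent) - RT(congruent)
= 577 - 524
= 53 ms


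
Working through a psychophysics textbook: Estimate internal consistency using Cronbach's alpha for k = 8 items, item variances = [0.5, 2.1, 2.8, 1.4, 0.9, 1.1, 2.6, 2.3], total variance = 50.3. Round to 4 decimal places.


alpha = (k/(k-1)) * (1 - sum(s_i^2)/s_total^2)
sum(item variances) = 13.7
k/(k-1) = 8/7 = 1.142857
1 - 13.7/50.3 = 1 - 0.272366 = 0.727634
alpha = 1.142857 * 0.727634
= 0.8316


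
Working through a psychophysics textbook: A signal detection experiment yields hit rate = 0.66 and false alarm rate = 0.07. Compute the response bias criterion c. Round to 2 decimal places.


c = -0.5 * (z(HR) + z(FAR))
z(0.66) = 0.4125
z(0.07) = -1.4758
c = -0.5 * (0.4125 + -1.4758)
= -0.5 * -1.0633
= 0.53
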